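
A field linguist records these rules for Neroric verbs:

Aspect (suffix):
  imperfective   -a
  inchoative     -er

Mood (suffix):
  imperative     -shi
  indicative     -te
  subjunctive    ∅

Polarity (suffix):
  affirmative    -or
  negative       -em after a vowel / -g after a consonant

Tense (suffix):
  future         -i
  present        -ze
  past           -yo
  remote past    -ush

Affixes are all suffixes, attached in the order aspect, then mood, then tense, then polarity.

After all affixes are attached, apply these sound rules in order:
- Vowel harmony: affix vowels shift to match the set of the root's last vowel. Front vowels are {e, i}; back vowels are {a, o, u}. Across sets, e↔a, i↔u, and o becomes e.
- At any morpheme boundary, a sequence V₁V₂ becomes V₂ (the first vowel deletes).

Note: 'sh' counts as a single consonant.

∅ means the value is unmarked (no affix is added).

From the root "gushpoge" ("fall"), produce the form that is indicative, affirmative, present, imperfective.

Attach aspect imperfective -a → gushpogea.
Attach mood indicative -te → gushpogeate.
Attach tense present -ze → gushpogeateze.
Attach polarity affirmative -or → gushpogeatezeor.
Apply vowel harmony: gushpogeatezeor → gushpogeetezeer.
Apply vowel deletion: gushpogeetezeer → gushpogetezer.

gushpogetezer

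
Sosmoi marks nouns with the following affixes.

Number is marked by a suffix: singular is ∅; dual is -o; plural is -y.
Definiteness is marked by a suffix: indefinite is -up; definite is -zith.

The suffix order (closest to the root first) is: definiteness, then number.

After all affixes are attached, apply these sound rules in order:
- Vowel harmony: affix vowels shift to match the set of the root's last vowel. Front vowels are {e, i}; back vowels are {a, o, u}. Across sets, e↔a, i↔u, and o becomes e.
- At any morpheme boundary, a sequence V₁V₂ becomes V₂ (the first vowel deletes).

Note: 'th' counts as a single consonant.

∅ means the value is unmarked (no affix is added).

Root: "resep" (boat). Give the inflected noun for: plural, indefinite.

Attach definiteness indefinite -up → resepup.
Attach number plural -y → resepupy.
Apply vowel harmony: resepupy → resepipy.
Vowel deletion: no change.

resepipy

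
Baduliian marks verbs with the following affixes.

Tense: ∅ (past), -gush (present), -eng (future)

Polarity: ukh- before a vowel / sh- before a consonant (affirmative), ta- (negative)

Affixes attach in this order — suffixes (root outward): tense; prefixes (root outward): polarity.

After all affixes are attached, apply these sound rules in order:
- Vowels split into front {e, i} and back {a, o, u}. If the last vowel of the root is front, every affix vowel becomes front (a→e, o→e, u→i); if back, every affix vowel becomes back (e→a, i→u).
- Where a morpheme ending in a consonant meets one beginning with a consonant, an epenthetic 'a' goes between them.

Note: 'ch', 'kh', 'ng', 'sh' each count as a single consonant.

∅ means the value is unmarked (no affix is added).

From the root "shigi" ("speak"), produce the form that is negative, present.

Attach tense present -gush → shigigush.
Attach polarity negative ta- → tashigigush.
Apply vowel harmony: tashigigush → teshigigish.
Epenthesis: no change.

teshigigish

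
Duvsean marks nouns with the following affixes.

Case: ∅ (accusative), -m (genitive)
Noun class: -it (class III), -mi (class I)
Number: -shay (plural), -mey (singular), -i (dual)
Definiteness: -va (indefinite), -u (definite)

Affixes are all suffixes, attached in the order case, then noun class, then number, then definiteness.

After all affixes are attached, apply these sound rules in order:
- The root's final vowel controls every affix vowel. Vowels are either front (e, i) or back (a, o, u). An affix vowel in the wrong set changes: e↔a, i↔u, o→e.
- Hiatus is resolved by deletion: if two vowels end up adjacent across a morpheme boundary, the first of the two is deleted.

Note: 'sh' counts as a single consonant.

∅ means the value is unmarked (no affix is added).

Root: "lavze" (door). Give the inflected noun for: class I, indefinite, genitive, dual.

Attach case genitive -m → lavzem.
Attach noun class class I -mi → lavzemmi.
Attach number dual -i → lavzemmii.
Attach definiteness indefinite -va → lavzemmiiva.
Apply vowel harmony: lavzemmiiva → lavzemmiive.
Apply vowel deletion: lavzemmiive → lavzemmive.

lavzemmive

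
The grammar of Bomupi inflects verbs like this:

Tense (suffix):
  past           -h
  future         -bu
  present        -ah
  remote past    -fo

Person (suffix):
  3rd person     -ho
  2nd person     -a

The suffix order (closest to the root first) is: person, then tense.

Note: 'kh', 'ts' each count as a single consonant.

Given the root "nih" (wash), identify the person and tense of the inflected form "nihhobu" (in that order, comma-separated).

3rd person, future

Segment: nih-ho-bu.
person: -ho → 3rd person.
tense: -bu → future.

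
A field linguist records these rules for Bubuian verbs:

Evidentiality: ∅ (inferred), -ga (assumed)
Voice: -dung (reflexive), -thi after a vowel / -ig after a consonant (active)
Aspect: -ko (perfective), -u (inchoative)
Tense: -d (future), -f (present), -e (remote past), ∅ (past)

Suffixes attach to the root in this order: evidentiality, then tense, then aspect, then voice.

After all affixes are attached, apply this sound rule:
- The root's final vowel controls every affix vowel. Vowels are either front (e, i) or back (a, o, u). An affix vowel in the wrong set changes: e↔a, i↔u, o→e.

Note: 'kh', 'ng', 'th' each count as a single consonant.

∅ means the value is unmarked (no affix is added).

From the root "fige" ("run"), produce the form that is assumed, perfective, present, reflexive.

Attach evidentiality assumed -ga → figega.
Attach tense present -f → figegaf.
Attach aspect perfective -ko → figegafko.
Attach voice reflexive -dung → figegafkodung.
Apply vowel harmony: figegafkodung → figegefkeding.

figegefkeding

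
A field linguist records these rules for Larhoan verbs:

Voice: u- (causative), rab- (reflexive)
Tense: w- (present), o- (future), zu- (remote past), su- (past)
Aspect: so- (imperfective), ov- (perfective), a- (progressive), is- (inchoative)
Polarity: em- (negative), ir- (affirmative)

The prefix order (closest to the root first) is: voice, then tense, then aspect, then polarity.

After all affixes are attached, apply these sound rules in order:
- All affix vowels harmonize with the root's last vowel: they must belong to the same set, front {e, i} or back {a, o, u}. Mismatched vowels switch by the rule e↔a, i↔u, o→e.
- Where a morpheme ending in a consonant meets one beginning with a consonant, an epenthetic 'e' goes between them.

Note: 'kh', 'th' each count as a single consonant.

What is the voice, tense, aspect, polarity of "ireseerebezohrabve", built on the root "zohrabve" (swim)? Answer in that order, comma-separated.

reflexive, future, imperfective, affirmative

Segment: ir-so-o-rab-zohrabve.
voice: rab- → reflexive.
tense: o- → future.
aspect: so- → imperfective.
polarity: ir- → affirmative.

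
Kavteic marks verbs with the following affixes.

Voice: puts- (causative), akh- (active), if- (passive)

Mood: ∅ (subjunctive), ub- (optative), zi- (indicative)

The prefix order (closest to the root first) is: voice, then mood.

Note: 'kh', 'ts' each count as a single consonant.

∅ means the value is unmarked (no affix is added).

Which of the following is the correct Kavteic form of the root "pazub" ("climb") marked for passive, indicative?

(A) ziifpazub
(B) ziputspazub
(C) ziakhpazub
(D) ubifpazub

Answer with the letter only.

Attach voice passive if- → ifpazub.
Attach mood indicative zi- → ziifpazub.
So the correct form is ziifpazub, option (A).
(C) ziakhpazub is wrong: it uses active instead of passive for voice.
(D) ubifpazub is wrong: it uses optative instead of indicative for mood.
(B) ziputspazub is wrong: it uses causative instead of passive for voice.

A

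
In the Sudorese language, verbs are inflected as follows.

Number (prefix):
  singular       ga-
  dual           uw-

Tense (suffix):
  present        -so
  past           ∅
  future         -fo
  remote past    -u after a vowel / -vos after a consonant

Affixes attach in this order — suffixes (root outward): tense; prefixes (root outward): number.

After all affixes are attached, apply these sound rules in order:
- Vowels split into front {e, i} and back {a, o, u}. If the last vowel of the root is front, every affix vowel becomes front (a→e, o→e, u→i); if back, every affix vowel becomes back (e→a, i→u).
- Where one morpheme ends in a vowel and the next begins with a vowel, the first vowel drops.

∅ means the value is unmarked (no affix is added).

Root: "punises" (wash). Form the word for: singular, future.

gepunisesfe

Attach tense future -fo → punisesfo.
Attach number singular ga- → gapunisesfo.
Apply vowel harmony: gapunisesfo → gepunisesfe.
Vowel deletion: no change.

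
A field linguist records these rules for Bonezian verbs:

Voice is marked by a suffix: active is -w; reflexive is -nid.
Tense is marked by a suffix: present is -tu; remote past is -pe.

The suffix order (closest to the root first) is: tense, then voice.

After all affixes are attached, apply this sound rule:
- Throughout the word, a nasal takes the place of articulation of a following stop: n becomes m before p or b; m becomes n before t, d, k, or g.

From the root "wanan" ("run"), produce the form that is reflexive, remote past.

Attach tense remote past -pe → wananpe.
Attach voice reflexive -nid → wananpenid.
Apply nasal assimilation: wananpenid → wanampenid.

wanampenid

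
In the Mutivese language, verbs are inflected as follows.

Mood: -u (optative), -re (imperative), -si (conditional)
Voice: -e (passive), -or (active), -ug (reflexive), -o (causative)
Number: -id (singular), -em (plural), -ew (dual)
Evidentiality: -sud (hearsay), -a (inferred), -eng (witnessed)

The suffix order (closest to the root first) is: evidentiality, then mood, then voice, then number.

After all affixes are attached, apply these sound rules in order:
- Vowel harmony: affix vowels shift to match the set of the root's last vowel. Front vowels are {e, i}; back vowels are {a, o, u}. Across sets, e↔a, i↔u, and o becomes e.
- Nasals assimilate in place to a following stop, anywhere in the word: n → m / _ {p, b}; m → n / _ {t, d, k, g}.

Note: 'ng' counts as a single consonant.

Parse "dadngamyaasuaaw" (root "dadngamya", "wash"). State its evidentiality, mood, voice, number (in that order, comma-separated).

inferred, conditional, passive, dual

Segment: dadngamya-a-si-e-ew.
evidentiality: -a → inferred.
mood: -si → conditional.
voice: -e → passive.
number: -ew → dual.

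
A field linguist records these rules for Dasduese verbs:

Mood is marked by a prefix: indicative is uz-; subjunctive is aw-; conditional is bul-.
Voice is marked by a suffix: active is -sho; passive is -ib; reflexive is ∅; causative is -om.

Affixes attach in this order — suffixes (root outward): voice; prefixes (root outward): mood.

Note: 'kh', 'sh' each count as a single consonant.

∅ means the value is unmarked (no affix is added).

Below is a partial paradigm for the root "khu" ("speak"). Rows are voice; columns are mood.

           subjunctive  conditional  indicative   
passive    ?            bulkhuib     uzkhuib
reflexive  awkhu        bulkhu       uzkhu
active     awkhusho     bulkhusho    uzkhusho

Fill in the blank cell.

Attach mood subjunctive aw- → awkhu.
Attach voice passive -ib → awkhuib.

awkhuib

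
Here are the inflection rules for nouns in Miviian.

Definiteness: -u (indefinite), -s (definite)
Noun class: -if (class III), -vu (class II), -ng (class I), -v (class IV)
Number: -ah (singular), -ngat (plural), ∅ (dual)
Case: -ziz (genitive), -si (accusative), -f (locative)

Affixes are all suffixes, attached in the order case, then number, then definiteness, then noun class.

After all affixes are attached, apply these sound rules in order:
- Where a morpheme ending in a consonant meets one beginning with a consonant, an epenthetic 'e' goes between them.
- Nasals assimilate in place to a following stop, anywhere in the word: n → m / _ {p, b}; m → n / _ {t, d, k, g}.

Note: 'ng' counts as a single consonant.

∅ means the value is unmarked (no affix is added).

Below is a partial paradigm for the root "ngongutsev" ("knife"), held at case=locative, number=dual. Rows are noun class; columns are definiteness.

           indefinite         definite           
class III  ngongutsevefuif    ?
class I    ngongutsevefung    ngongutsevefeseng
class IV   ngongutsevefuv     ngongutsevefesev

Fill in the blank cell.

Attach case locative -f → ngongutsevf.
number = dual: zero marking, form stays ngongutsevf.
Attach definiteness definite -s → ngongutsevfs.
Attach noun class class III -if → ngongutsevfsif.
Apply epenthesis: ngongutsevfsif → ngongutsevefesif.
Nasal assimilation: no change.

ngongutsevefesif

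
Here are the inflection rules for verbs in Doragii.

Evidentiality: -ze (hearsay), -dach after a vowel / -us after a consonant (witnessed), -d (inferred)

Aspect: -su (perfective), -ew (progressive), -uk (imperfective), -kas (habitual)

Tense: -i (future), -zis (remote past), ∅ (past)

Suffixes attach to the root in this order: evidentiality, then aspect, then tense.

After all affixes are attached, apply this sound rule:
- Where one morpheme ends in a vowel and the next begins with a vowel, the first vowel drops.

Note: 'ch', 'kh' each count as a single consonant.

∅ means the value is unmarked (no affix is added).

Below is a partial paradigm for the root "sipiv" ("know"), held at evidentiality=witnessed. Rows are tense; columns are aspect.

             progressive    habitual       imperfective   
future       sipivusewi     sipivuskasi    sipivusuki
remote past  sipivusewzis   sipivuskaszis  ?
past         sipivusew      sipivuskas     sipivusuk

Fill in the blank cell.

Attach evidentiality witnessed -us (after consonant 'v') → sipivus.
Attach aspect imperfective -uk → sipivusuk.
Attach tense remote past -zis → sipivusukzis.
Vowel deletion: no change.

sipivusukzis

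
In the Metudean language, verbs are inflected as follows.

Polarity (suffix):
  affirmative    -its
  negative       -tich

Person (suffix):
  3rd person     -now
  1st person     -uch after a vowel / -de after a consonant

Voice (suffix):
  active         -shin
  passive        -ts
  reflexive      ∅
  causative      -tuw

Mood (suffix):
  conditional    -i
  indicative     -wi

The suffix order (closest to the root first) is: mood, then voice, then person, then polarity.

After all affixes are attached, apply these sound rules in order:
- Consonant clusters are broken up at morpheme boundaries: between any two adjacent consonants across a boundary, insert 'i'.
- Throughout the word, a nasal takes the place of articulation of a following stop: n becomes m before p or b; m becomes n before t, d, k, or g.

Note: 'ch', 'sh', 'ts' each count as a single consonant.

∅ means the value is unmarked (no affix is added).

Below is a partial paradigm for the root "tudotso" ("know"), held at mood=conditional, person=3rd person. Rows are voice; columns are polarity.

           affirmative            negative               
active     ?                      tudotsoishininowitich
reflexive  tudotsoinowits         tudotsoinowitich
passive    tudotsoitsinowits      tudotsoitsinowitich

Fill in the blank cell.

tudotsoishininowits

Attach mood conditional -i → tudotsoi.
Attach voice active -shin → tudotsoishin.
Attach person 3rd person -now → tudotsoishinnow.
Attach polarity affirmative -its → tudotsoishinnowits.
Apply epenthesis: tudotsoishinnowits → tudotsoishininowits.
Nasal assimilation: no change.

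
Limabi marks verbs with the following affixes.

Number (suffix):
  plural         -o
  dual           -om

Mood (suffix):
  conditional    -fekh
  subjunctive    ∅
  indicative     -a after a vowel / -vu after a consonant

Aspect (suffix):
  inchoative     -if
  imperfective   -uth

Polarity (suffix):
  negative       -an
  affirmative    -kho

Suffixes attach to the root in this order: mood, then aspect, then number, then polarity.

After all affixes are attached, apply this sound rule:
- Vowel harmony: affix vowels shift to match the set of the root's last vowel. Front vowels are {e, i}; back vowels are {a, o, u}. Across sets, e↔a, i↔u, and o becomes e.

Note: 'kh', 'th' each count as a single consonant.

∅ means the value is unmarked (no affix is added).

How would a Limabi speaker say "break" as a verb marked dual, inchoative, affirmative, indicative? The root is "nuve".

Attach mood indicative -a (after vowel 'e') → nuvea.
Attach aspect inchoative -if → nuveaif.
Attach number dual -om → nuveaifom.
Attach polarity affirmative -kho → nuveaifomkho.
Apply vowel harmony: nuveaifomkho → nuveeifemkhe.

nuveeifemkhe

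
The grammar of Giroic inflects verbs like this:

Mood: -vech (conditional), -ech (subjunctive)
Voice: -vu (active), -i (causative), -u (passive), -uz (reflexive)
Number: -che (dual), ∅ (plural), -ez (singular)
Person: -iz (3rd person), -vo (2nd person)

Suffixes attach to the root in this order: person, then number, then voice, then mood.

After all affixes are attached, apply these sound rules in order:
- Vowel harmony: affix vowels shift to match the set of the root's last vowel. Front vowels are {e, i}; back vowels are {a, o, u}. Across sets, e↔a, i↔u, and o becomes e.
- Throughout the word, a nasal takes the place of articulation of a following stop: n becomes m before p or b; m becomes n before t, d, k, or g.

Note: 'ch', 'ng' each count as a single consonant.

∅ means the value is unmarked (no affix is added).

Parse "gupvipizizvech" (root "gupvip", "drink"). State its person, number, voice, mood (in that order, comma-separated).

Segment: gupvip-iz-uz-vech.
person: -iz → 3rd person.
number: ∅ → plural.
voice: -uz → reflexive.
mood: -vech → conditional.

3rd person, plural, reflexive, conditional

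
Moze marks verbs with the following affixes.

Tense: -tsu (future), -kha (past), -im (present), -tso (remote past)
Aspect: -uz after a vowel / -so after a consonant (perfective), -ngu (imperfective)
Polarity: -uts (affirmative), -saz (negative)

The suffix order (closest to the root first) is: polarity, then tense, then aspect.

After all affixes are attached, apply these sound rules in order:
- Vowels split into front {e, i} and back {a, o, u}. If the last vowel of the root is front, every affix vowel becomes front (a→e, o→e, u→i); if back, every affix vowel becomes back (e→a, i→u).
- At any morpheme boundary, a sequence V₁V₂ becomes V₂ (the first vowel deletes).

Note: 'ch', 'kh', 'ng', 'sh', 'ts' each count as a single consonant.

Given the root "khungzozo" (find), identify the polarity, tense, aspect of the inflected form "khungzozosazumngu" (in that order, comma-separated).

Segment: khungzozo-saz-im-ngu.
polarity: -saz → negative.
tense: -im → present.
aspect: -ngu → imperfective.

negative, present, imperfective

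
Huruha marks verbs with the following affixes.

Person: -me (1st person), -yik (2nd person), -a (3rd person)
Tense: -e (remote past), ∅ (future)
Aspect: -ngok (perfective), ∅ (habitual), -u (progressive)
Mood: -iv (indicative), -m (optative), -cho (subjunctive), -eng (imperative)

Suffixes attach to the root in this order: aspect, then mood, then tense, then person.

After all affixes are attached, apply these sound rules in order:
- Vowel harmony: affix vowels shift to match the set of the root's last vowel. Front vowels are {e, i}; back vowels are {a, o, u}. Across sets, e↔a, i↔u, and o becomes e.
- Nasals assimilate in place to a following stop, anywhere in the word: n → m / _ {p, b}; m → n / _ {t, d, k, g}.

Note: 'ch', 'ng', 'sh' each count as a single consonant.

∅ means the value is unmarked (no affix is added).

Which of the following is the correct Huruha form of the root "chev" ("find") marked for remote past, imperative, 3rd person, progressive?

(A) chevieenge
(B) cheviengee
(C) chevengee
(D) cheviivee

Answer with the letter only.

Attach aspect progressive -u → chevu.
Attach mood imperative -eng → chevueng.
Attach tense remote past -e → chevuenge.
Attach person 3rd person -a → chevuengea.
Apply vowel harmony: chevuengea → cheviengee.
Nasal assimilation: no change.
So the correct form is cheviengee, option (B).
(D) cheviivee is wrong: it uses indicative instead of imperative for mood.
(A) chevieenge is wrong: it has the affixes in the wrong order.
(C) chevengee is wrong: it uses habitual instead of progressive for aspect.

B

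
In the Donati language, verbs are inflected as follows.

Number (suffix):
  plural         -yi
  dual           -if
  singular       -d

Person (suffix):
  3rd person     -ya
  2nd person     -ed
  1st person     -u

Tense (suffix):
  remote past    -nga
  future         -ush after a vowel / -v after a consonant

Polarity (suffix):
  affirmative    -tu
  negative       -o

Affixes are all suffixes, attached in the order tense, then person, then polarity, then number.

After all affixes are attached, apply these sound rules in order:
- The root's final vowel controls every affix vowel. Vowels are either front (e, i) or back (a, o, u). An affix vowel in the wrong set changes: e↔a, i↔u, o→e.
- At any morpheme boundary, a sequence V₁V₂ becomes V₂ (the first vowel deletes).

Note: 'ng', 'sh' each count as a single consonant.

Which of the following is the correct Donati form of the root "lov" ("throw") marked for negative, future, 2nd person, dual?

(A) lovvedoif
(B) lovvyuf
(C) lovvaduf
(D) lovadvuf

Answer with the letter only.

Attach tense future -v (after consonant 'v') → lovv.
Attach person 2nd person -ed → lovved.
Attach polarity negative -o → lovvedo.
Attach number dual -if → lovvedoif.
Apply vowel harmony: lovvedoif → lovvadouf.
Apply vowel deletion: lovvadouf → lovvaduf.
So the correct form is lovvaduf, option (C).
(D) lovadvuf is wrong: it has the affixes in the wrong order.
(A) lovvedoif is wrong: it fails to apply the sound rule(s).
(B) lovvyuf is wrong: it uses 3rd person instead of 2nd person for person.

C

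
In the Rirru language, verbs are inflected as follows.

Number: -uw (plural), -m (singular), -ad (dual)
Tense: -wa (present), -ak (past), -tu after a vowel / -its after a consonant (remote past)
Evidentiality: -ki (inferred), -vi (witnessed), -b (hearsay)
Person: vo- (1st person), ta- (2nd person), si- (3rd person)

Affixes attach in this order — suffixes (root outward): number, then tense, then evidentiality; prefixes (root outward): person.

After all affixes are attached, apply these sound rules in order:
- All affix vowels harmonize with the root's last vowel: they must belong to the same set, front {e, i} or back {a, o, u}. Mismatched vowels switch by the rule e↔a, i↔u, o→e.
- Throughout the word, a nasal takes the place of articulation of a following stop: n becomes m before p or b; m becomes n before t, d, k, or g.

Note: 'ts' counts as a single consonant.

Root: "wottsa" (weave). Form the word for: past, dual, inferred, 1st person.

vowottsaadakku

Attach number dual -ad → wottsaad.
Attach person 1st person vo- → vowottsaad.
Attach tense past -ak → vowottsaadak.
Attach evidentiality inferred -ki → vowottsaadakki.
Apply vowel harmony: vowottsaadakki → vowottsaadakku.
Nasal assimilation: no change.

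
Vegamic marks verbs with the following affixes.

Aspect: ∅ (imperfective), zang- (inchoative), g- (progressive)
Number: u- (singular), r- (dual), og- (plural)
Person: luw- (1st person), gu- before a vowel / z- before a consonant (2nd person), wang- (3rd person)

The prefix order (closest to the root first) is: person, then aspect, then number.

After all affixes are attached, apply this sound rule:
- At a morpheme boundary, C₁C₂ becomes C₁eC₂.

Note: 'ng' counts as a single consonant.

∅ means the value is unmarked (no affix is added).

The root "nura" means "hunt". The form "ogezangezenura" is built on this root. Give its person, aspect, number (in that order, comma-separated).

2nd person, inchoative, plural

Segment: og-zang-z-nura.
person: gu/z- → 2nd person.
aspect: zang- → inchoative.
number: og- → plural.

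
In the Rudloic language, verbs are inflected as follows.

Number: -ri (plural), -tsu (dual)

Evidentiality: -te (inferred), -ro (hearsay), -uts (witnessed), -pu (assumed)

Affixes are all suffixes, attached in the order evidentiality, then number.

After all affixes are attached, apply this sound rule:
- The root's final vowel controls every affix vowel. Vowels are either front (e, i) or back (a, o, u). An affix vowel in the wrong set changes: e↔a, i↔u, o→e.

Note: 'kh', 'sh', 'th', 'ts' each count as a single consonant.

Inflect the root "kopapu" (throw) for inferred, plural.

kopaputaru

Attach evidentiality inferred -te → kopapute.
Attach number plural -ri → kopaputeri.
Apply vowel harmony: kopaputeri → kopaputaru.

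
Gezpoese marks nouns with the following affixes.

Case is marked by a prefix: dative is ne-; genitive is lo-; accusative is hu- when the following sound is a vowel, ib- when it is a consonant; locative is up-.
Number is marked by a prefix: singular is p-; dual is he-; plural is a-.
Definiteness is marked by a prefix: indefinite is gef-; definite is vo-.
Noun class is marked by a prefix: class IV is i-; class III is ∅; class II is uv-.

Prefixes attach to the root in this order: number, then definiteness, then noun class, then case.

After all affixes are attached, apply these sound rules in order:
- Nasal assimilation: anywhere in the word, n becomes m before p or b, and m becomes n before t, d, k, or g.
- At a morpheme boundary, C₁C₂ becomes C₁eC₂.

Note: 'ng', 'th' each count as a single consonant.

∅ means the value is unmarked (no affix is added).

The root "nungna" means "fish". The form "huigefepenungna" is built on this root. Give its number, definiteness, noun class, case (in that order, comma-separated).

Segment: hu-i-gef-p-nungna.
number: p- → singular.
definiteness: gef- → indefinite.
noun class: i- → class IV.
case: hu/ib- → accusative.

singular, indefinite, class IV, accusative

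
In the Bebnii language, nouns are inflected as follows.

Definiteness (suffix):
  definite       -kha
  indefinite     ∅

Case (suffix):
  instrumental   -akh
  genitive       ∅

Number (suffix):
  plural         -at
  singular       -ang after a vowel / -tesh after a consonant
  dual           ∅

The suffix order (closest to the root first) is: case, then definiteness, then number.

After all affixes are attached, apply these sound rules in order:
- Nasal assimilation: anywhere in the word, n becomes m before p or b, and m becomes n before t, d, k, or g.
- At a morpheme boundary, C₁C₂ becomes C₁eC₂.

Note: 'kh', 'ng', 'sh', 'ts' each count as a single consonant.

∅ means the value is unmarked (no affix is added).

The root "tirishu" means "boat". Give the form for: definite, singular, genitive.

case = genitive: zero marking, form stays tirishu.
Attach definiteness definite -kha → tirishukha.
Attach number singular -ang (after vowel 'a') → tirishukhaang.
Nasal assimilation: no change.
Epenthesis: no change.

tirishukhaang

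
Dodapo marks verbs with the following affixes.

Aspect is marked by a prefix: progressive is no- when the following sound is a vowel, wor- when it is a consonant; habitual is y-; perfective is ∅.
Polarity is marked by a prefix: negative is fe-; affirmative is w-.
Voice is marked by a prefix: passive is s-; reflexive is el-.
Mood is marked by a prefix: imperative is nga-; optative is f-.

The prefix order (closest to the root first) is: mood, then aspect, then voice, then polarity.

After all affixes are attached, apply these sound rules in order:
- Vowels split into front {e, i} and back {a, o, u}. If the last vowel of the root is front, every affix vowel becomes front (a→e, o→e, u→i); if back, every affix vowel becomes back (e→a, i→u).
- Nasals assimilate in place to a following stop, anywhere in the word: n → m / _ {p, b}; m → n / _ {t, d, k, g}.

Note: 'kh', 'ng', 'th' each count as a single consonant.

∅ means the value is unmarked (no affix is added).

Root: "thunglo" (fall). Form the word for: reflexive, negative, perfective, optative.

faalfthunglo

Attach mood optative f- → fthunglo.
aspect = perfective: zero marking, form stays fthunglo.
Attach voice reflexive el- → elfthunglo.
Attach polarity negative fe- → feelfthunglo.
Apply vowel harmony: feelfthunglo → faalfthunglo.
Nasal assimilation: no change.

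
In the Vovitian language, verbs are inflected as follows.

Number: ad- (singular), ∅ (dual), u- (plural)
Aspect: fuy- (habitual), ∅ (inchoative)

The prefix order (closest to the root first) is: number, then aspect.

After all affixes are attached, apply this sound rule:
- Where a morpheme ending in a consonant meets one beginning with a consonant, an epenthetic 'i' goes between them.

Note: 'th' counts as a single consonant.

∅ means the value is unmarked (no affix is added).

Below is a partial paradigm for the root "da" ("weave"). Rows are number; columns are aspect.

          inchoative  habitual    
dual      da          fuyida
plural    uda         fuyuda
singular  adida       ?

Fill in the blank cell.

Attach number singular ad- → adda.
Attach aspect habitual fuy- → fuyadda.
Apply epenthesis: fuyadda → fuyadida.

fuyadida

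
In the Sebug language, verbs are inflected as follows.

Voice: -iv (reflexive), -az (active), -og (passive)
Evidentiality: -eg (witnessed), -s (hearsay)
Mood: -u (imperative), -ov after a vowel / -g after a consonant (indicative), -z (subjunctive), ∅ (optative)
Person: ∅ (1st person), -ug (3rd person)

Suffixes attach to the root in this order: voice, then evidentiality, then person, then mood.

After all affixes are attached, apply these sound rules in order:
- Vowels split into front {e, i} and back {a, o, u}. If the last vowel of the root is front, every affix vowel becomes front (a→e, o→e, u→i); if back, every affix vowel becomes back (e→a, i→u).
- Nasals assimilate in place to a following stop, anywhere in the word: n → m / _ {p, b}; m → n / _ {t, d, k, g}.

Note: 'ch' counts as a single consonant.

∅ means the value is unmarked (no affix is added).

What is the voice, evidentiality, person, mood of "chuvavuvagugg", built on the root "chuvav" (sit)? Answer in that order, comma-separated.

Segment: chuvav-iv-eg-ug-g.
voice: -iv → reflexive.
evidentiality: -eg → witnessed.
person: -ug → 3rd person.
mood: -ov/g → indicative.

reflexive, witnessed, 3rd person, indicative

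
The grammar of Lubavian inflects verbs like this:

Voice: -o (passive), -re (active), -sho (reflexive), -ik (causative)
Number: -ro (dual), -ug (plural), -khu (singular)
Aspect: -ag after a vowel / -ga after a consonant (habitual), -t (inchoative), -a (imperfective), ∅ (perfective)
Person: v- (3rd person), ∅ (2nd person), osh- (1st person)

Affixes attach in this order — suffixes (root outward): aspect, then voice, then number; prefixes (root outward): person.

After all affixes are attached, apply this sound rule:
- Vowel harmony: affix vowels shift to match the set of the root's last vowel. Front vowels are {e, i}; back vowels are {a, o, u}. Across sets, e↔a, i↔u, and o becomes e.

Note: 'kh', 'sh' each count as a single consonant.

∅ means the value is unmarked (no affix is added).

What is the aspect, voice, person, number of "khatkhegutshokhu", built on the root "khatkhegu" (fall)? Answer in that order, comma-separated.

Segment: khatkhegu-t-sho-khu.
aspect: -t → inchoative.
voice: -sho → reflexive.
person: ∅ → 2nd person.
number: -khu → singular.

inchoative, reflexive, 2nd person, singular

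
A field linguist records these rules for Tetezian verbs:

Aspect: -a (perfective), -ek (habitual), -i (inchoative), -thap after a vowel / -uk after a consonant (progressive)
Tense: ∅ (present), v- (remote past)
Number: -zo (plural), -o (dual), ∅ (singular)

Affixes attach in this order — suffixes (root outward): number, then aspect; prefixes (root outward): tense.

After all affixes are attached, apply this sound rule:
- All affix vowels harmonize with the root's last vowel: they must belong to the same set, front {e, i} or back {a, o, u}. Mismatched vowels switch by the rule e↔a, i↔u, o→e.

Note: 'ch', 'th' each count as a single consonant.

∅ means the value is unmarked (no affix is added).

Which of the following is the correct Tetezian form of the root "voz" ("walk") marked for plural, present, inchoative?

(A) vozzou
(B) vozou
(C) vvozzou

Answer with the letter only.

tense = present: zero marking, form stays voz.
Attach number plural -zo → vozzo.
Attach aspect inchoative -i → vozzoi.
Apply vowel harmony: vozzoi → vozzou.
So the correct form is vozzou, option (A).
(B) vozou is wrong: it uses dual instead of plural for number.
(C) vvozzou is wrong: it uses remote past instead of present for tense.

A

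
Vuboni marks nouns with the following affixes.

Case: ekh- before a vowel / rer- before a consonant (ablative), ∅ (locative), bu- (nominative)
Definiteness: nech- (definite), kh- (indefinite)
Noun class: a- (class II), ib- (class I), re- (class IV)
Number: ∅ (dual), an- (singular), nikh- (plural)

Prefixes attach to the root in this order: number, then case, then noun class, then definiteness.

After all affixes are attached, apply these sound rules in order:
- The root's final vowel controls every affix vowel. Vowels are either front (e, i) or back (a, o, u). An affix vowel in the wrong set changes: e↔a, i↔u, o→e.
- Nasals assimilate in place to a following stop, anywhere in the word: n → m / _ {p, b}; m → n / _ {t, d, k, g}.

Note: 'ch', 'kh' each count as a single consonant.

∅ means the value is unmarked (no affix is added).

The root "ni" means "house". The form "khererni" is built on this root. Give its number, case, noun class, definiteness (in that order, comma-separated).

dual, ablative, class II, indefinite

Segment: kh-a-rer-ni.
number: ∅ → dual.
case: ekh/rer- → ablative.
noun class: a- → class II.
definiteness: kh- → indefinite.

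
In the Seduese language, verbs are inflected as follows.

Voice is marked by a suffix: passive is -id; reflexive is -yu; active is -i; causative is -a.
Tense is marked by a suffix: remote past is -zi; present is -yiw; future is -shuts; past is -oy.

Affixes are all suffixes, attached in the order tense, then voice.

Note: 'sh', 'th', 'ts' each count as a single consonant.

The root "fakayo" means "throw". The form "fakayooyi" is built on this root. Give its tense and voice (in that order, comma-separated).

Segment: fakayo-oy-i.
tense: -oy → past.
voice: -i → active.

past, active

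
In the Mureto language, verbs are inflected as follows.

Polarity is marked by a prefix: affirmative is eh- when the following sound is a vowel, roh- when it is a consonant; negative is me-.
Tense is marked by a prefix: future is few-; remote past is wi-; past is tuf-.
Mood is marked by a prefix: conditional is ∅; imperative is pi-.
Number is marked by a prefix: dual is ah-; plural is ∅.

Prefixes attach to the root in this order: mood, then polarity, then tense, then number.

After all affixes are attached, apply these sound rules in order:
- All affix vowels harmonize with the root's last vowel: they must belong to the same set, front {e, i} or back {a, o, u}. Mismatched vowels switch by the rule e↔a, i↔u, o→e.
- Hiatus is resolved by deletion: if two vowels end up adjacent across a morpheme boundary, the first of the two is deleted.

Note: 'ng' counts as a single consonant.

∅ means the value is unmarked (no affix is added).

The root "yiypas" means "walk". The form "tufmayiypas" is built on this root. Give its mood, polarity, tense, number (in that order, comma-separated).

conditional, negative, past, plural

Segment: tuf-me-yiypas.
mood: ∅ → conditional.
polarity: me- → negative.
tense: tuf- → past.
number: ∅ → plural.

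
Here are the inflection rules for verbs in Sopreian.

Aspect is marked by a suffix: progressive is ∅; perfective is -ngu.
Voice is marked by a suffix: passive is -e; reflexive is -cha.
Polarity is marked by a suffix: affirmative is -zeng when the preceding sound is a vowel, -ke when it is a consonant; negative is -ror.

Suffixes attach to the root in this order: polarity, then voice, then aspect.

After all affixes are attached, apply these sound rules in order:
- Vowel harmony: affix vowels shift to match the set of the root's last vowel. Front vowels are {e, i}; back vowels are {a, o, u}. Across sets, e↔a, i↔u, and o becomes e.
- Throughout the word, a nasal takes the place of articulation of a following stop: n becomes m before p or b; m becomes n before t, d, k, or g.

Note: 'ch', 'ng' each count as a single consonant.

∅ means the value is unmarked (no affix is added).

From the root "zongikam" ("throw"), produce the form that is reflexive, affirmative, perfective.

Attach polarity affirmative -ke (after consonant 'm') → zongikamke.
Attach voice reflexive -cha → zongikamkecha.
Attach aspect perfective -ngu → zongikamkechangu.
Apply vowel harmony: zongikamkechangu → zongikamkachangu.
Apply nasal assimilation: zongikamkachangu → zongikankachangu.

zongikankachangu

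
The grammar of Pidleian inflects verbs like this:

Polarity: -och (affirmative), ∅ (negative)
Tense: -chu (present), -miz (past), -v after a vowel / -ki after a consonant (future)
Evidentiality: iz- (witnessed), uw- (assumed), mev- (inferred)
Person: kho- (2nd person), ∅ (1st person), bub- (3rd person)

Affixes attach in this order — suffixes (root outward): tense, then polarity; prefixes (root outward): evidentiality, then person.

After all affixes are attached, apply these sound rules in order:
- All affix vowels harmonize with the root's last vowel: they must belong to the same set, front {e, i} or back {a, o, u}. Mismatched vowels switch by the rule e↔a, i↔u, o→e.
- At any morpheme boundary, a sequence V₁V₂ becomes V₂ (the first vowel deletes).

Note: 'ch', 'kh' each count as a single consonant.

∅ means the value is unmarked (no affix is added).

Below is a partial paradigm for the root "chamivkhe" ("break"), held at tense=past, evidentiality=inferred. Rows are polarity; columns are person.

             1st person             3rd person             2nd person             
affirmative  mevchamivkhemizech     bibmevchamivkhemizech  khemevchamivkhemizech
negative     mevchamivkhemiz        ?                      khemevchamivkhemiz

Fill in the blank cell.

bibmevchamivkhemiz

Attach tense past -miz → chamivkhemiz.
Attach evidentiality inferred mev- → mevchamivkhemiz.
polarity = negative: zero marking, form stays mevchamivkhemiz.
Attach person 3rd person bub- → bubmevchamivkhemiz.
Apply vowel harmony: bubmevchamivkhemiz → bibmevchamivkhemiz.
Vowel deletion: no change.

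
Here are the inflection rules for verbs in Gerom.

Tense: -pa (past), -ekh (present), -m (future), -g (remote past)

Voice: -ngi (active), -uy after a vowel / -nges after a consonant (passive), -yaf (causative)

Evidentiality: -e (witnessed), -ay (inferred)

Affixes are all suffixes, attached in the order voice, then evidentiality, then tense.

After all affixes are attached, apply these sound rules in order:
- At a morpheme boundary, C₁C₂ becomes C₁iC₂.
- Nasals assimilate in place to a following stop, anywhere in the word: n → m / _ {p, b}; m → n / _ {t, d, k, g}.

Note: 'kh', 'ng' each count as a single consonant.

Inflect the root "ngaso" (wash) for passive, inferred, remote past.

Attach voice passive -uy (after vowel 'o') → ngasouy.
Attach evidentiality inferred -ay → ngasouyay.
Attach tense remote past -g → ngasouyayg.
Apply epenthesis: ngasouyayg → ngasouyayig.
Nasal assimilation: no change.

ngasouyayig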